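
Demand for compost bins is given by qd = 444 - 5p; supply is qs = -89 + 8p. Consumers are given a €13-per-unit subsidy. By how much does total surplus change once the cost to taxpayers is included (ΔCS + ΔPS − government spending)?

Pre-subsidy: 444 - 5p = -89 + 8p gives p* = 41, q* = 239.
With the rebate, buyers effectively pay pb = ps − 13, where ps is the price sellers receive.
Demand in terms of ps becomes qd = 444 − 5(ps − 13) = 509 - 5ps. Setting this equal to supply: 509 - 5ps = -89 + 8ps, so ps = 46.
Buyers pay pb = 46 − 13 = 33; q' = -89 + 8·46 = 279.
ΔCS = ½(239 + 279)(41 − 33) = 2072; ΔPS = ½(239 + 279)(46 − 41) = 1295.
Government spending = 13 × 279 = 3627.
Net change = 2072 + 1295 − 3627 = -260. The loss equals the DWL triangle ½·13·40.

Net change in total surplus = -€260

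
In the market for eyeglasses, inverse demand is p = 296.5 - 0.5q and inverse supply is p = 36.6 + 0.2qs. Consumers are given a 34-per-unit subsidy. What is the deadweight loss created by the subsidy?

Deadweight loss = 5780/7

Pre-subsidy: 296.5 - 0.5q = 36.6 + 0.2q gives q* = 2599/7 and p* = 776/7.
With the rebate, buyers effectively pay pb = ps − 34, where ps is the price sellers receive.
On the curves, pb = 296.5 - 0.5q and ps = 36.6 + 0.2q; the wedge ps − pb = 34 gives 36.6 + 0.2q − (296.5 - 0.5q) = 34, so q' = 2939/7.
Then pb = 296.5 − 0.5·(2939/7) = 606/7 and ps = 36.6 + 0.2·(2939/7) = 844/7.
The subsidy expands output by 2939/7 − 2599/7 = 340/7 past the efficient level; on those units the gap between marginal cost and willingness to pay runs from 0 up to 34.
DWL = ½ × 34 × 340/7 = 5780/7.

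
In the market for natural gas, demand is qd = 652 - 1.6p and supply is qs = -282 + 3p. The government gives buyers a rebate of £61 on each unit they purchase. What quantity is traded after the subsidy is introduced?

Pre-subsidy: 652 - 1.6p = -282 + 3p gives p* = 4670/23, q* = 7524/23.
With the rebate, buyers effectively pay pb = ps − 61, where ps is the price sellers receive.
Demand in terms of ps becomes qd = 652 − 1.6(ps − 61) = 749.6 - 1.6ps. Setting this equal to supply: 749.6 - 1.6ps = -282 + 3ps, so ps = 5158/23.
Buyers pay pb = 5158/23 − 61 = 3755/23; q' = -282 + 3·(5158/23) = 8988/23.

q' = 8988/23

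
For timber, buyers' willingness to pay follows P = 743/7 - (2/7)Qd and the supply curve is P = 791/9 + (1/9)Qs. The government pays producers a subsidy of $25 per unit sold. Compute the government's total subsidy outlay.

Pre-subsidy: 743/7 - (2/7)Q = 791/9 + (1/9)Q gives Q* = 46 and P* = 93.
With the subsidy, sellers receive Ps = Pb + 25 for each unit, where Pb is the price buyers pay.
On the curves, Pb = 743/7 - (2/7)Q and Ps = 791/9 + (1/9)Q; the wedge Ps − Pb = 25 gives 791/9 + (1/9)Q − (743/7 - (2/7)Q) = 25, so Q' = 109.
Then Pb = 743/7 − (2/7)·109 = 75 and Ps = 791/9 + (1/9)·109 = 100.
Government outlay = subsidy × quantity = 25 × 109 = 2725.

Government cost = $2725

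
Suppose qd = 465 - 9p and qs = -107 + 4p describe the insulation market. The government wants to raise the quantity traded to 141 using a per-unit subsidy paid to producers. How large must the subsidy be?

Required subsidy s = 26 per unit

At q = 141, invert demand for the buyer price: pb = (465 − 141)/9 = 36; invert supply for the seller price: ps = (141 − (-107))/4 = 62.
The subsidy must fill the gap: s = ps − pb = 62 − 36 = 26.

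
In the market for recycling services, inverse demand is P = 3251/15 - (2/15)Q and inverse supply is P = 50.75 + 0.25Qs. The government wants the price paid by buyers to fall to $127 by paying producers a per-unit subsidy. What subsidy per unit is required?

Required subsidy s = $92 per unit

At a buyer price of 127, quantity demanded is 1625.5 − 7.5·127 = 673.
Sellers supply 673 only when they receive Ps = 50.75 + 0.25·673 = 219.
s = Ps − Pb = 219 − 127 = 92.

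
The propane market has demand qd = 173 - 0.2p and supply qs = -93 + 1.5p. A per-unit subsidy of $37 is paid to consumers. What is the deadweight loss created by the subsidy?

Pre-subsidy: 173 - 0.2p = -93 + 1.5p gives p* = 2660/17, q* = 2409/17.
With the rebate, buyers effectively pay pb = ps − 37, where ps is the price sellers receive.
Demand in terms of ps becomes qd = 173 − 0.2(ps − 37) = 180.4 - 0.2ps. Setting this equal to supply: 180.4 - 0.2ps = -93 + 1.5ps, so ps = 2734/17.
Buyers pay pb = 2734/17 − 37 = 2105/17; q' = -93 + 1.5·(2734/17) = 2520/17.
The subsidy expands output by 2520/17 − 2409/17 = 111/17 past the efficient level; on those units the gap between marginal cost and willingness to pay runs from 0 up to 37.
DWL = ½ × 37 × 111/17 = 4107/34.

Deadweight loss = 4107/34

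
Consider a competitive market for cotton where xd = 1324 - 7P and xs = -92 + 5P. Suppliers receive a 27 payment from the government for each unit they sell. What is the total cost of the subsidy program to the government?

Government cost = 15572.25

Pre-subsidy: 1324 - 7P = -92 + 5P gives P* = 118, x* = 498.
With the subsidy, sellers receive Ps = Pb + 27 for each unit, where Pb is the price buyers pay.
Supply in terms of Pb becomes xs = -92 + 5(Pb + 27) = 43 + 5Pb. Setting this equal to demand: 1324 - 7Pb = 43 + 5Pb, so Pb = 106.75.
Sellers receive Ps = 106.75 + 27 = 133.75; x' = 1324 − 7·106.75 = 576.75.
Government outlay = subsidy × quantity = 27 × 576.75 = 15572.25.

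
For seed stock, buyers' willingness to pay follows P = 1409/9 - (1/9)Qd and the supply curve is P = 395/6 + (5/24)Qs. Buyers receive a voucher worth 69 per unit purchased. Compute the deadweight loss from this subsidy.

Deadweight loss = 7452

Pre-subsidy: 1409/9 - (1/9)Q = 395/6 + (5/24)Q gives Q* = 284 and P* = 125.
With the rebate, buyers effectively pay Pb = Ps − 69, where Ps is the price sellers receive.
On the curves, Pb = 1409/9 - (1/9)Q and Ps = 395/6 + (5/24)Q; the wedge Ps − Pb = 69 gives 395/6 + (5/24)Q − (1409/9 - (1/9)Q) = 69, so Q' = 500.
Then Pb = 1409/9 − (1/9)·500 = 101 and Ps = 395/6 + (5/24)·500 = 170.
The subsidy expands output by 500 − 284 = 216 past the efficient level; on those units the gap between marginal cost and willingness to pay runs from 0 up to 69.
DWL = ½ × 69 × 216 = 7452.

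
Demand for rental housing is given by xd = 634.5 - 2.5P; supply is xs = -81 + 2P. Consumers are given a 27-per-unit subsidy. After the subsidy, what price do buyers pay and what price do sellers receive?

Buyers pay 147; sellers receive 174

Pre-subsidy: 634.5 - 2.5P = -81 + 2P gives P* = 159, x* = 237.
With the rebate, buyers effectively pay Pb = Ps − 27, where Ps is the price sellers receive.
Demand in terms of Ps becomes xd = 634.5 − 2.5(Ps − 27) = 702 - 2.5Ps. Setting this equal to supply: 702 - 2.5Ps = -81 + 2Ps, so Ps = 174.
Buyers pay Pb = 174 − 27 = 147; x' = -81 + 2·174 = 267.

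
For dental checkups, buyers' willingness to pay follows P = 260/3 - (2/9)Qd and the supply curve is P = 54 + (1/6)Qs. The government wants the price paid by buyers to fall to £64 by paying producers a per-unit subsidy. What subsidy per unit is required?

Required subsidy s = £7 per unit

At a buyer price of 64, quantity demanded is 390 − 4.5·64 = 102.
Sellers supply 102 only when they receive Ps = 54 + (1/6)·102 = 71.
s = Ps − Pb = 71 − 64 = 7.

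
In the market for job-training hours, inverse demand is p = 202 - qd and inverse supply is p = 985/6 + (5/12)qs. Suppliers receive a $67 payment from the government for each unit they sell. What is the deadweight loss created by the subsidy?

Deadweight loss = 26934/17

Pre-subsidy: 202 - q = 985/6 + (5/12)q gives q* = 454/17 and p* = 2980/17.
With the subsidy, sellers receive ps = pb + 67 for each unit, where pb is the price buyers pay.
On the curves, pb = 202 - q and ps = 985/6 + (5/12)q; the wedge ps − pb = 67 gives 985/6 + (5/12)q − (202 - q) = 67, so q' = 74.
Then pb = 202 − 1·74 = 128 and ps = 985/6 + (5/12)·74 = 195.
The subsidy expands output by 74 − 454/17 = 804/17 past the efficient level; on those units the gap between marginal cost and willingness to pay runs from 0 up to 67.
DWL = ½ × 67 × 804/17 = 26934/17.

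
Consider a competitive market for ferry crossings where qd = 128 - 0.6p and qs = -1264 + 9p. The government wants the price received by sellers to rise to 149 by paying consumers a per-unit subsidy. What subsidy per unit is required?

At a seller price of 149, quantity supplied is -1264 + 9·149 = 77.
Buyers absorb 77 only when they pay pb with 128 − 0.6·pb = 77, i.e. pb = 85.
s = ps − pb = 149 − 85 = 64.

Required subsidy s = 64 per unit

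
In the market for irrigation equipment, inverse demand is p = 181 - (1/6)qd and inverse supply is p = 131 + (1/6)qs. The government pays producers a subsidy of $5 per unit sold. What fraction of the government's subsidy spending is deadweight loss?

Pre-subsidy: 181 - (1/6)q = 131 + (1/6)q gives q* = 150 and p* = 156.
With the subsidy, sellers receive ps = pb + 5 for each unit, where pb is the price buyers pay.
On the curves, pb = 181 - (1/6)q and ps = 131 + (1/6)q; the wedge ps − pb = 5 gives 131 + (1/6)q − (181 - (1/6)q) = 5, so q' = 165.
Then pb = 181 − (1/6)·165 = 153.5 and ps = 131 + (1/6)·165 = 158.5.
ΔCS = ½(150 + 165)(156 − 153.5) = 393.75; ΔPS = ½(150 + 165)(158.5 − 156) = 393.75.
Government spending = 5 × 165 = 825.
DWL = ½ × 5 × (165 − 150) = 37.5; fraction = 37.5 / 825 = 1/22.

DWL / government spending = 1/22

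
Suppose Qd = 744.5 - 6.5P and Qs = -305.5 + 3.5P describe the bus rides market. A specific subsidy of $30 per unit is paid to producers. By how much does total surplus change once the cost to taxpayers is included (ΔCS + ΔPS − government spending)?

Pre-subsidy: 744.5 - 6.5P = -305.5 + 3.5P gives P* = 105, Q* = 62.
With the subsidy, sellers receive Ps = Pb + 30 for each unit, where Pb is the price buyers pay.
Supply in terms of Pb becomes Qs = -305.5 + 3.5(Pb + 30) = -200.5 + 3.5Pb. Setting this equal to demand: 744.5 - 6.5Pb = -200.5 + 3.5Pb, so Pb = 94.5.
Sellers receive Ps = 94.5 + 30 = 124.5; Q' = 744.5 − 6.5·94.5 = 130.25.
ΔCS = ½(62 + 130.25)(105 − 94.5) = 1009.3125; ΔPS = ½(62 + 130.25)(124.5 − 105) = 1874.4375.
Government spending = 30 × 130.25 = 3907.5.
Net change = 1009.3125 + 1874.4375 − 3907.5 = -1023.75. The loss equals the DWL triangle ½·30·68.25.

Net change in total surplus = -$1023.75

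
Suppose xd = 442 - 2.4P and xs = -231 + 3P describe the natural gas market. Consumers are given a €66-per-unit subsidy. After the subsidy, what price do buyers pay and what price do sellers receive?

Buyers pay 2375/27; sellers receive 4157/27

Pre-subsidy: 442 - 2.4P = -231 + 3P gives P* = 3365/27, x* = 1286/9.
With the rebate, buyers effectively pay Pb = Ps − 66, where Ps is the price sellers receive.
Demand in terms of Ps becomes xd = 442 − 2.4(Ps − 66) = 600.4 - 2.4Ps. Setting this equal to supply: 600.4 - 2.4Ps = -231 + 3Ps, so Ps = 4157/27.
Buyers pay Pb = 4157/27 − 66 = 2375/27; x' = -231 + 3·(4157/27) = 2078/9.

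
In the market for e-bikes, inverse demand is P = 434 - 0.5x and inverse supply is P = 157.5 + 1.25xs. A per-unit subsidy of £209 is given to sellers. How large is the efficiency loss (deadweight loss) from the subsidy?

Pre-subsidy: 434 - 0.5x = 157.5 + 1.25x gives x* = 158 and P* = 355.
With the subsidy, sellers receive Ps = Pb + 209 for each unit, where Pb is the price buyers pay.
On the curves, Pb = 434 - 0.5x and Ps = 157.5 + 1.25x; the wedge Ps − Pb = 209 gives 157.5 + 1.25x − (434 - 0.5x) = 209, so x' = 1942/7.
Then Pb = 434 − 0.5·(1942/7) = 2067/7 and Ps = 157.5 + 1.25·(1942/7) = 3530/7.
The subsidy expands output by 1942/7 − 158 = 836/7 past the efficient level; on those units the gap between marginal cost and willingness to pay runs from 0 up to 209.
DWL = ½ × 209 × 836/7 = 87362/7.

Deadweight loss = 87362/7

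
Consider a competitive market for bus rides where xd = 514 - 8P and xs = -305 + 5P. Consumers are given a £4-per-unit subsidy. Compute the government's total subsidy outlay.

Government cost = 1160/13

Pre-subsidy: 514 - 8P = -305 + 5P gives P* = 63, x* = 10.
With the rebate, buyers effectively pay Pb = Ps − 4, where Ps is the price sellers receive.
Demand in terms of Ps becomes xd = 514 − 8(Ps − 4) = 546 - 8Ps. Setting this equal to supply: 546 - 8Ps = -305 + 5Ps, so Ps = 851/13.
Buyers pay Pb = 851/13 − 4 = 799/13; x' = -305 + 5·(851/13) = 290/13.
Government outlay = subsidy × quantity = 4 × 290/13 = 1160/13.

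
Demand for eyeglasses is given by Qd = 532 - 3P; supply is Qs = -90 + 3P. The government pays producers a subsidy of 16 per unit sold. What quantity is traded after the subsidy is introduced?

Pre-subsidy: 532 - 3P = -90 + 3P gives P* = 311/3, Q* = 221.
With the subsidy, sellers receive Ps = Pb + 16 for each unit, where Pb is the price buyers pay.
Supply in terms of Pb becomes Qs = -90 + 3(Pb + 16) = -42 + 3Pb. Setting this equal to demand: 532 - 3Pb = -42 + 3Pb, so Pb = 287/3.
Sellers receive Ps = 287/3 + 16 = 335/3; Q' = 532 − 3·(287/3) = 245.

Q' = 245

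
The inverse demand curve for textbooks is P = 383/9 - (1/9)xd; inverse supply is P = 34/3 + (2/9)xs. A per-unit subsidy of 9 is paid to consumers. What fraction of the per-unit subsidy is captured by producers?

Pre-subsidy: 383/9 - (1/9)x = 34/3 + (2/9)x gives x* = 281/3 and P* = 868/27.
With the rebate, buyers effectively pay Pb = Ps − 9, where Ps is the price sellers receive.
On the curves, Pb = 383/9 - (1/9)x and Ps = 34/3 + (2/9)x; the wedge Ps − Pb = 9 gives 34/3 + (2/9)x − (383/9 - (1/9)x) = 9, so x' = 362/3.
Then Pb = 383/9 − (1/9)·(362/3) = 787/27 and Ps = 34/3 + (2/9)·(362/3) = 1030/27.
Buyers' price falls by P* − Pb = 868/27 − 787/27 = 3; sellers' price rises by Ps − P* = 1030/27 − 868/27 = 6.
So producers capture 6/9 = 2/3 of each unit of subsidy.

Producer share = 2/3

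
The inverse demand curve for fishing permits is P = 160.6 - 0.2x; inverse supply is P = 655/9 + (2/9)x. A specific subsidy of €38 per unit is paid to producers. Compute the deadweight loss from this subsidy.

Pre-subsidy: 160.6 - 0.2x = 655/9 + (2/9)x gives x* = 208 and P* = 119.
With the subsidy, sellers receive Ps = Pb + 38 for each unit, where Pb is the price buyers pay.
On the curves, Pb = 160.6 - 0.2x and Ps = 655/9 + (2/9)x; the wedge Ps − Pb = 38 gives 655/9 + (2/9)x − (160.6 - 0.2x) = 38, so x' = 298.
Then Pb = 160.6 − 0.2·298 = 101 and Ps = 655/9 + (2/9)·298 = 139.
The subsidy expands output by 298 − 208 = 90 past the efficient level; on those units the gap between marginal cost and willingness to pay runs from 0 up to 38.
DWL = ½ × 38 × 90 = 1710.

Deadweight loss = €1710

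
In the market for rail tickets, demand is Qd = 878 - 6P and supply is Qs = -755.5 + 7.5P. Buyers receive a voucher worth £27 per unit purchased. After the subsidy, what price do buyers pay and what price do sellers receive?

Pre-subsidy: 878 - 6P = -755.5 + 7.5P gives P* = 121, Q* = 152.
With the rebate, buyers effectively pay Pb = Ps − 27, where Ps is the price sellers receive.
Demand in terms of Ps becomes Qd = 878 − 6(Ps − 27) = 1040 - 6Ps. Setting this equal to supply: 1040 - 6Ps = -755.5 + 7.5Ps, so Ps = 133.
Buyers pay Pb = 133 − 27 = 106; Q' = -755.5 + 7.5·133 = 242.

Buyers pay £106; sellers receive £133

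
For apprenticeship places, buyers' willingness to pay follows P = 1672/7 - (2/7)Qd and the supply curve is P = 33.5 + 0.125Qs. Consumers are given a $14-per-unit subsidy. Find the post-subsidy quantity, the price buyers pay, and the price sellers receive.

Pre-subsidy: 1672/7 - (2/7)Q = 33.5 + 0.125Q gives Q* = 500 and P* = 96.
With the rebate, buyers effectively pay Pb = Ps − 14, where Ps is the price sellers receive.
On the curves, Pb = 1672/7 - (2/7)Q and Ps = 33.5 + 0.125Q; the wedge Ps − Pb = 14 gives 33.5 + 0.125Q − (1672/7 - (2/7)Q) = 14, so Q' = 12284/23.
Then Pb = 1672/7 − (2/7)·(12284/23) = 1984/23 and Ps = 33.5 + 0.125·(12284/23) = 2306/23.

Q' = 12284/23; buyers pay 1984/23; sellers receive 2306/23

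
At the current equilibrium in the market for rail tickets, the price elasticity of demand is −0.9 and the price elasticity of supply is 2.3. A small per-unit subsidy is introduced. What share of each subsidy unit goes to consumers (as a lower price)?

Consumer share = 0.71875

For a small subsidy around the equilibrium, the benefit split depends on the relative slopes, which at a point are proportional to the elasticities.
Buyer share = εs/(εs + |εd|) = 2.3/(2.3 + 0.9) = 0.71875; seller share = |εd|/(εs + |εd|) = 0.28125.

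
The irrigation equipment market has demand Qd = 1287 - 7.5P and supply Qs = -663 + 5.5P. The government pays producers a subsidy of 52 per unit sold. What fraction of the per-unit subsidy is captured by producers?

Producer share = 15/26

Pre-subsidy: 1287 - 7.5P = -663 + 5.5P gives P* = 150, Q* = 162.
With the subsidy, sellers receive Ps = Pb + 52 for each unit, where Pb is the price buyers pay.
Supply in terms of Pb becomes Qs = -663 + 5.5(Pb + 52) = -377 + 5.5Pb. Setting this equal to demand: 1287 - 7.5Pb = -377 + 5.5Pb, so Pb = 128.
Sellers receive Ps = 128 + 52 = 180; Q' = 1287 − 7.5·128 = 327.
Buyers' price falls by P* − Pb = 150 − 128 = 22; sellers' price rises by Ps − P* = 180 − 150 = 30.
So producers capture 30/52 = 15/26 of each unit of subsidy.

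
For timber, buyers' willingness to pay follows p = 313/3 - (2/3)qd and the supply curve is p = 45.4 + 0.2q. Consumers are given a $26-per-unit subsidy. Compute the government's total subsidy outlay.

Government cost = $2548

Pre-subsidy: 313/3 - (2/3)q = 45.4 + 0.2q gives q* = 68 and p* = 59.
With the rebate, buyers effectively pay pb = ps − 26, where ps is the price sellers receive.
On the curves, pb = 313/3 - (2/3)q and ps = 45.4 + 0.2q; the wedge ps − pb = 26 gives 45.4 + 0.2q − (313/3 - (2/3)q) = 26, so q' = 98.
Then pb = 313/3 − (2/3)·98 = 39 and ps = 45.4 + 0.2·98 = 65.
Government outlay = subsidy × quantity = 26 × 98 = 2548.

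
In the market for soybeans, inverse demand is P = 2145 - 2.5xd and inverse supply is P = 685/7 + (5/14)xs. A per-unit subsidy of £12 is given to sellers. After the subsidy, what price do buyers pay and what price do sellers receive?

Pre-subsidy: 2145 - 2.5x = 685/7 + (5/14)x gives x* = 716.5 and P* = 353.75.
With the subsidy, sellers receive Ps = Pb + 12 for each unit, where Pb is the price buyers pay.
On the curves, Pb = 2145 - 2.5x and Ps = 685/7 + (5/14)x; the wedge Ps − Pb = 12 gives 685/7 + (5/14)x − (2145 - 2.5x) = 12, so x' = 720.7.
Then Pb = 2145 − 2.5·720.7 = 343.25 and Ps = 685/7 + (5/14)·720.7 = 355.25.

Buyers pay £343.25; sellers receive £355.25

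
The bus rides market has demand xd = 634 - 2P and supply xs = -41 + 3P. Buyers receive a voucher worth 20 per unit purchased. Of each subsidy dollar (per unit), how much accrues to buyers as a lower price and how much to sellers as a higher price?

Pre-subsidy: 634 - 2P = -41 + 3P gives P* = 135, x* = 364.
With the rebate, buyers effectively pay Pb = Ps − 20, where Ps is the price sellers receive.
Demand in terms of Ps becomes xd = 634 − 2(Ps − 20) = 674 - 2Ps. Setting this equal to supply: 674 - 2Ps = -41 + 3Ps, so Ps = 143.
Buyers pay Pb = 143 − 20 = 123; x' = -41 + 3·143 = 388.
Buyers' price falls by P* − Pb = 135 − 123 = 12; sellers' price rises by Ps − P* = 143 − 135 = 8.

Buyers gain 12 per unit; sellers gain 8 per unit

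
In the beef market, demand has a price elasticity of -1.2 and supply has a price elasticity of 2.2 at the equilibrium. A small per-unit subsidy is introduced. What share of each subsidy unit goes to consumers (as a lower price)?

For a small subsidy around the equilibrium, the benefit split depends on the relative slopes, which at a point are proportional to the elasticities.
Buyer share = εs/(εs + |εd|) = 2.2/(2.2 + 1.2) = 11/17; seller share = |εd|/(εs + |εd|) = 6/17.

Consumer share = 11/17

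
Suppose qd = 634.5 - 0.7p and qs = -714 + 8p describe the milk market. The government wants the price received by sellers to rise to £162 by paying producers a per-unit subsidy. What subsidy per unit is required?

At a seller price of 162, quantity supplied is -714 + 8·162 = 582.
Buyers absorb 582 only when they pay pb with 634.5 − 0.7·pb = 582, i.e. pb = 75.
s = ps − pb = 162 − 75 = 87.

Required subsidy s = £87 per unit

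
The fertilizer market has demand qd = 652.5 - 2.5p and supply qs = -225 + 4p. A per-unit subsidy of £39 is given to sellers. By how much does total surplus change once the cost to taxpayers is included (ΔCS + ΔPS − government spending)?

Net change in total surplus = -£1170

Pre-subsidy: 652.5 - 2.5p = -225 + 4p gives p* = 135, q* = 315.
With the subsidy, sellers receive ps = pb + 39 for each unit, where pb is the price buyers pay.
Supply in terms of pb becomes qs = -225 + 4(pb + 39) = -69 + 4pb. Setting this equal to demand: 652.5 - 2.5pb = -69 + 4pb, so pb = 111.
Sellers receive ps = 111 + 39 = 150; q' = 652.5 − 2.5·111 = 375.
ΔCS = ½(315 + 375)(135 − 111) = 8280; ΔPS = ½(315 + 375)(150 − 135) = 5175.
Government spending = 39 × 375 = 14625.
Net change = 8280 + 5175 − 14625 = -1170. The loss equals the DWL triangle ½·39·60.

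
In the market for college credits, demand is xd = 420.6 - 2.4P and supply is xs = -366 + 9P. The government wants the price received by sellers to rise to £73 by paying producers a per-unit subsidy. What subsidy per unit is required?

At a seller price of 73, quantity supplied is -366 + 9·73 = 291.
Buyers absorb 291 only when they pay Pb with 420.6 − 2.4·Pb = 291, i.e. Pb = 54.
s = Ps − Pb = 73 − 54 = 19.

Required subsidy s = £19 per unit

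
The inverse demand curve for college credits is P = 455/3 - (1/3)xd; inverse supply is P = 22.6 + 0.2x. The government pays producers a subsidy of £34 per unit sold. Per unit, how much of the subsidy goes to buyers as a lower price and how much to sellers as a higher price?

Pre-subsidy: 455/3 - (1/3)x = 22.6 + 0.2x gives x* = 242 and P* = 71.
With the subsidy, sellers receive Ps = Pb + 34 for each unit, where Pb is the price buyers pay.
On the curves, Pb = 455/3 - (1/3)x and Ps = 22.6 + 0.2x; the wedge Ps − Pb = 34 gives 22.6 + 0.2x − (455/3 - (1/3)x) = 34, so x' = 305.75.
Then Pb = 455/3 − (1/3)·305.75 = 49.75 and Ps = 22.6 + 0.2·305.75 = 83.75.
Buyers' price falls by P* − Pb = 71 − 49.75 = 21.25; sellers' price rises by Ps − P* = 83.75 − 71 = 12.75.

Buyers gain £21.25 per unit; sellers gain £12.75 per unit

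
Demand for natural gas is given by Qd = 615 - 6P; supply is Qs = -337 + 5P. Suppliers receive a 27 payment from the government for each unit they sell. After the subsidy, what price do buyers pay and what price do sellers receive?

Buyers pay 817/11; sellers receive 1114/11

Pre-subsidy: 615 - 6P = -337 + 5P gives P* = 952/11, Q* = 1053/11.
With the subsidy, sellers receive Ps = Pb + 27 for each unit, where Pb is the price buyers pay.
Supply in terms of Pb becomes Qs = -337 + 5(Pb + 27) = -202 + 5Pb. Setting this equal to demand: 615 - 6Pb = -202 + 5Pb, so Pb = 817/11.
Sellers receive Ps = 817/11 + 27 = 1114/11; Q' = 615 − 6·(817/11) = 1863/11.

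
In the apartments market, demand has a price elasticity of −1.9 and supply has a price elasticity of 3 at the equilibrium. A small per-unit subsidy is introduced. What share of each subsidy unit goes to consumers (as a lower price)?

Consumer share = 30/49

For a small subsidy around the equilibrium, the benefit split depends on the relative slopes, which at a point are proportional to the elasticities.
Buyer share = εs/(εs + |εd|) = 3/(3 + 1.9) = 30/49; seller share = |εd|/(εs + |εd|) = 19/49.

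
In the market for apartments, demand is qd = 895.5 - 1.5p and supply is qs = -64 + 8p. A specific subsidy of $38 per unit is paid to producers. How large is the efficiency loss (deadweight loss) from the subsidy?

Deadweight loss = $912

Pre-subsidy: 895.5 - 1.5p = -64 + 8p gives p* = 101, q* = 744.
With the subsidy, sellers receive ps = pb + 38 for each unit, where pb is the price buyers pay.
Supply in terms of pb becomes qs = -64 + 8(pb + 38) = 240 + 8pb. Setting this equal to demand: 895.5 - 1.5pb = 240 + 8pb, so pb = 69.
Sellers receive ps = 69 + 38 = 107; q' = 895.5 − 1.5·69 = 792.
The subsidy expands output by 792 − 744 = 48 past the efficient level; on those units the gap between marginal cost and willingness to pay runs from 0 up to 38.
DWL = ½ × 38 × 48 = 912.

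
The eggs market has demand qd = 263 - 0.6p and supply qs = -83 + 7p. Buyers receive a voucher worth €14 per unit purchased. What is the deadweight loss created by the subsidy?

Pre-subsidy: 263 - 0.6p = -83 + 7p gives p* = 865/19, q* = 4478/19.
With the rebate, buyers effectively pay pb = ps − 14, where ps is the price sellers receive.
Demand in terms of ps becomes qd = 263 − 0.6(ps − 14) = 271.4 - 0.6ps. Setting this equal to supply: 271.4 - 0.6ps = -83 + 7ps, so ps = 886/19.
Buyers pay pb = 886/19 − 14 = 620/19; q' = -83 + 7·(886/19) = 4625/19.
The subsidy expands output by 4625/19 − 4478/19 = 147/19 past the efficient level; on those units the gap between marginal cost and willingness to pay runs from 0 up to 14.
DWL = ½ × 14 × 147/19 = 1029/19.

Deadweight loss = 1029/19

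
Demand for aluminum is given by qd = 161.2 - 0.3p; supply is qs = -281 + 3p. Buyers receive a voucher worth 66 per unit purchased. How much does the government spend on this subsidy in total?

Government cost = 9174

Pre-subsidy: 161.2 - 0.3p = -281 + 3p gives p* = 134, q* = 121.
With the rebate, buyers effectively pay pb = ps − 66, where ps is the price sellers receive.
Demand in terms of ps becomes qd = 161.2 − 0.3(ps − 66) = 181 - 0.3ps. Setting this equal to supply: 181 - 0.3ps = -281 + 3ps, so ps = 140.
Buyers pay pb = 140 − 66 = 74; q' = -281 + 3·140 = 139.
Government outlay = subsidy × quantity = 66 × 139 = 9174.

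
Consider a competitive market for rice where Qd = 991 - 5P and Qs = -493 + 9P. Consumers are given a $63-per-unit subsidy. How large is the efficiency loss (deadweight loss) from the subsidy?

Deadweight loss = $6378.75

Pre-subsidy: 991 - 5P = -493 + 9P gives P* = 106, Q* = 461.
With the rebate, buyers effectively pay Pb = Ps − 63, where Ps is the price sellers receive.
Demand in terms of Ps becomes Qd = 991 − 5(Ps − 63) = 1306 - 5Ps. Setting this equal to supply: 1306 - 5Ps = -493 + 9Ps, so Ps = 128.5.
Buyers pay Pb = 128.5 − 63 = 65.5; Q' = -493 + 9·128.5 = 663.5.
The subsidy expands output by 663.5 − 461 = 202.5 past the efficient level; on those units the gap between marginal cost and willingness to pay runs from 0 up to 63.
DWL = ½ × 63 × 202.5 = 6378.75.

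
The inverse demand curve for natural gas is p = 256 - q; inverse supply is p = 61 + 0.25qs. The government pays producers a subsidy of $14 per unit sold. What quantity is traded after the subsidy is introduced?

q' = 167.2

Pre-subsidy: 256 - q = 61 + 0.25q gives q* = 156 and p* = 100.
With the subsidy, sellers receive ps = pb + 14 for each unit, where pb is the price buyers pay.
On the curves, pb = 256 - q and ps = 61 + 0.25q; the wedge ps − pb = 14 gives 61 + 0.25q − (256 - q) = 14, so q' = 167.2.
Then pb = 256 − 1·167.2 = 88.8 and ps = 61 + 0.25·167.2 = 102.8.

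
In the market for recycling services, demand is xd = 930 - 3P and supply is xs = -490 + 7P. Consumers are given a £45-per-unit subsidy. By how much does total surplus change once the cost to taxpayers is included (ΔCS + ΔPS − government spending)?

Pre-subsidy: 930 - 3P = -490 + 7P gives P* = 142, x* = 504.
With the rebate, buyers effectively pay Pb = Ps − 45, where Ps is the price sellers receive.
Demand in terms of Ps becomes xd = 930 − 3(Ps − 45) = 1065 - 3Ps. Setting this equal to supply: 1065 - 3Ps = -490 + 7Ps, so Ps = 155.5.
Buyers pay Pb = 155.5 − 45 = 110.5; x' = -490 + 7·155.5 = 598.5.
ΔCS = ½(504 + 598.5)(142 − 110.5) = 17364.375; ΔPS = ½(504 + 598.5)(155.5 − 142) = 7441.875.
Government spending = 45 × 598.5 = 26932.5.
Net change = 17364.375 + 7441.875 − 26932.5 = -2126.25. The loss equals the DWL triangle ½·45·94.5.

Net change in total surplus = -£2126.25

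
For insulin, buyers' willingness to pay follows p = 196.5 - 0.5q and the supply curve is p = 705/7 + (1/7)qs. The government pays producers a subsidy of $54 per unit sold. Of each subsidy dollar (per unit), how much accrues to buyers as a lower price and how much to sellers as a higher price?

Pre-subsidy: 196.5 - 0.5q = 705/7 + (1/7)q gives q* = 149 and p* = 122.
With the subsidy, sellers receive ps = pb + 54 for each unit, where pb is the price buyers pay.
On the curves, pb = 196.5 - 0.5q and ps = 705/7 + (1/7)q; the wedge ps − pb = 54 gives 705/7 + (1/7)q − (196.5 - 0.5q) = 54, so q' = 233.
Then pb = 196.5 − 0.5·233 = 80 and ps = 705/7 + (1/7)·233 = 134.
Buyers' price falls by p* − pb = 122 − 80 = 42; sellers' price rises by ps − p* = 134 − 122 = 12.

Buyers gain $42 per unit; sellers gain $12 per unit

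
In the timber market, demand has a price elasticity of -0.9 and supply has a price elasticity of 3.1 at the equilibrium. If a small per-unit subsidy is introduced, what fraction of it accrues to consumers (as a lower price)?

For a small subsidy around the equilibrium, the benefit split depends on the relative slopes, which at a point are proportional to the elasticities.
Buyer share = εs/(εs + |εd|) = 3.1/(3.1 + 0.9) = 0.775; seller share = |εd|/(εs + |εd|) = 0.225.

Consumer share = 0.775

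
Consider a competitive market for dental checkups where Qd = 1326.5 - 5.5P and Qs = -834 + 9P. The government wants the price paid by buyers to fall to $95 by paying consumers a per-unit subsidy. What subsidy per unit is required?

At a buyer price of 95, quantity demanded is 1326.5 − 5.5·95 = 804.
Sellers supply 804 only when they receive Ps with -834 + 9·Ps = 804, i.e. Ps = 182.
s = Ps − Pb = 182 − 95 = 87.

Required subsidy s = $87 per unit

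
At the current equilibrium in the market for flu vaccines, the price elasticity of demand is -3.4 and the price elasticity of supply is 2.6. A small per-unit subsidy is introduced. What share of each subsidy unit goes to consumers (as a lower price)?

Consumer share = 13/30

For a small subsidy around the equilibrium, the benefit split depends on the relative slopes, which at a point are proportional to the elasticities.
Buyer share = εs/(εs + |εd|) = 2.6/(2.6 + 3.4) = 13/30; seller share = |εd|/(εs + |εd|) = 17/30.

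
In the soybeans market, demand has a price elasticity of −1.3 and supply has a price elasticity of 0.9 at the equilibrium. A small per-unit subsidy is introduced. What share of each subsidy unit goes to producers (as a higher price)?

Producer share = 13/22

For a small subsidy around the equilibrium, the benefit split depends on the relative slopes, which at a point are proportional to the elasticities.
Buyer share = εs/(εs + |εd|) = 0.9/(0.9 + 1.3) = 9/22; seller share = |εd|/(εs + |εd|) = 13/22.
So producers capture 13/22 of the subsidy.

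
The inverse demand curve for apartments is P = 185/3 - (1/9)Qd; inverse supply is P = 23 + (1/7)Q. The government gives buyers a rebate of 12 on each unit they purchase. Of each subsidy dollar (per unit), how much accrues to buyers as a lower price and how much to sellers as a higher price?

Pre-subsidy: 185/3 - (1/9)Q = 23 + (1/7)Q gives Q* = 152.25 and P* = 44.75.
With the rebate, buyers effectively pay Pb = Ps − 12, where Ps is the price sellers receive.
On the curves, Pb = 185/3 - (1/9)Q and Ps = 23 + (1/7)Q; the wedge Ps − Pb = 12 gives 23 + (1/7)Q − (185/3 - (1/9)Q) = 12, so Q' = 199.5.
Then Pb = 185/3 − (1/9)·199.5 = 39.5 and Ps = 23 + (1/7)·199.5 = 51.5.
Buyers' price falls by P* − Pb = 44.75 − 39.5 = 5.25; sellers' price rises by Ps − P* = 51.5 − 44.75 = 6.75.

Buyers gain 5.25 per unit; sellers gain 6.75 per unit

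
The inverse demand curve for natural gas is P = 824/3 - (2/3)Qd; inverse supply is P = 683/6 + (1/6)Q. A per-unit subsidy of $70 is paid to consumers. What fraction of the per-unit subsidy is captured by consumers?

Pre-subsidy: 824/3 - (2/3)Q = 683/6 + (1/6)Q gives Q* = 193 and P* = 146.
With the rebate, buyers effectively pay Pb = Ps − 70, where Ps is the price sellers receive.
On the curves, Pb = 824/3 - (2/3)Q and Ps = 683/6 + (1/6)Q; the wedge Ps − Pb = 70 gives 683/6 + (1/6)Q − (824/3 - (2/3)Q) = 70, so Q' = 277.
Then Pb = 824/3 − (2/3)·277 = 90 and Ps = 683/6 + (1/6)·277 = 160.
Buyers' price falls by P* − Pb = 146 − 90 = 56; sellers' price rises by Ps − P* = 160 − 146 = 14.
So consumers capture 56/70 = 0.8 of each unit of subsidy.

Consumer share = 0.8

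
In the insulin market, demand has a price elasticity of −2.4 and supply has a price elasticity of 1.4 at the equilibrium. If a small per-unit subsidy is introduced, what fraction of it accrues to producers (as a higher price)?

Producer share = 12/19

For a small subsidy around the equilibrium, the benefit split depends on the relative slopes, which at a point are proportional to the elasticities.
Buyer share = εs/(εs + |εd|) = 1.4/(1.4 + 2.4) = 7/19; seller share = |εd|/(εs + |εd|) = 12/19.
So producers capture 12/19 of the subsidy.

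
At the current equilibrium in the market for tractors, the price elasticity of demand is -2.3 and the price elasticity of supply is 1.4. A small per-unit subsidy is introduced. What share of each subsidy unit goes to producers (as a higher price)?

For a small subsidy around the equilibrium, the benefit split depends on the relative slopes, which at a point are proportional to the elasticities.
Buyer share = εs/(εs + |εd|) = 1.4/(1.4 + 2.3) = 14/37; seller share = |εd|/(εs + |εd|) = 23/37.
So producers capture 23/37 of the subsidy.

Producer share = 23/37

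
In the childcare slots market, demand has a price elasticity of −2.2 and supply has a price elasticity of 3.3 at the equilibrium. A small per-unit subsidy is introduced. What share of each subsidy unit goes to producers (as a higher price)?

For a small subsidy around the equilibrium, the benefit split depends on the relative slopes, which at a point are proportional to the elasticities.
Buyer share = εs/(εs + |εd|) = 3.3/(3.3 + 2.2) = 0.6; seller share = |εd|/(εs + |εd|) = 0.4.
So producers capture 0.4 of the subsidy.

Producer share = 0.4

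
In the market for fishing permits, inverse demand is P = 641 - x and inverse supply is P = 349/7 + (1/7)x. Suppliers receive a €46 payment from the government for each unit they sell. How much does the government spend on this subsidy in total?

Pre-subsidy: 641 - x = 349/7 + (1/7)x gives x* = 517.25 and P* = 123.75.
With the subsidy, sellers receive Ps = Pb + 46 for each unit, where Pb is the price buyers pay.
On the curves, Pb = 641 - x and Ps = 349/7 + (1/7)x; the wedge Ps − Pb = 46 gives 349/7 + (1/7)x − (641 - x) = 46, so x' = 557.5.
Then Pb = 641 − 1·557.5 = 83.5 and Ps = 349/7 + (1/7)·557.5 = 129.5.
Government outlay = subsidy × quantity = 46 × 557.5 = 25645.

Government cost = €25645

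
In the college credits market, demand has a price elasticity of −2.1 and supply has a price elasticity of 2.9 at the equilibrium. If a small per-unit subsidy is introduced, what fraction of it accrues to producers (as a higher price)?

For a small subsidy around the equilibrium, the benefit split depends on the relative slopes, which at a point are proportional to the elasticities.
Buyer share = εs/(εs + |εd|) = 2.9/(2.9 + 2.1) = 0.58; seller share = |εd|/(εs + |εd|) = 0.42.
So producers capture 0.42 of the subsidy.

Producer share = 0.42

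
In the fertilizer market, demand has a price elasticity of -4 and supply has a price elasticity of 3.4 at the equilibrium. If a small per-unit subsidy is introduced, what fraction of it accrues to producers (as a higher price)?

Producer share = 20/37

For a small subsidy around the equilibrium, the benefit split depends on the relative slopes, which at a point are proportional to the elasticities.
Buyer share = εs/(εs + |εd|) = 3.4/(3.4 + 4) = 17/37; seller share = |εd|/(εs + |εd|) = 20/37.
So producers capture 20/37 of the subsidy.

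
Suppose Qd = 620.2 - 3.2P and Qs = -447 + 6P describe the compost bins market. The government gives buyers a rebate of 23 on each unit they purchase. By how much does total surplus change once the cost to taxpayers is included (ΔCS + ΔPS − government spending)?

Pre-subsidy: 620.2 - 3.2P = -447 + 6P gives P* = 116, Q* = 249.
With the rebate, buyers effectively pay Pb = Ps − 23, where Ps is the price sellers receive.
Demand in terms of Ps becomes Qd = 620.2 − 3.2(Ps − 23) = 693.8 - 3.2Ps. Setting this equal to supply: 693.8 - 3.2Ps = -447 + 6Ps, so Ps = 124.
Buyers pay Pb = 124 − 23 = 101; Q' = -447 + 6·124 = 297.
ΔCS = ½(249 + 297)(116 − 101) = 4095; ΔPS = ½(249 + 297)(124 − 116) = 2184.
Government spending = 23 × 297 = 6831.
Net change = 4095 + 2184 − 6831 = -552. The loss equals the DWL triangle ½·23·48.

Net change in total surplus = -552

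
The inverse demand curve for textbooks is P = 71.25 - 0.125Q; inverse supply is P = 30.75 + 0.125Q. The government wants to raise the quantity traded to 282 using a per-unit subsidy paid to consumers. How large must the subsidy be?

Required subsidy s = 30 per unit

At Q = 282, from the demand curve buyers pay Pb = 71.25 − 0.125·282 = 36; from the supply curve sellers need Ps = 30.75 + 0.125·282 = 66.
The subsidy must fill the gap: s = Ps − Pb = 66 − 36 = 30.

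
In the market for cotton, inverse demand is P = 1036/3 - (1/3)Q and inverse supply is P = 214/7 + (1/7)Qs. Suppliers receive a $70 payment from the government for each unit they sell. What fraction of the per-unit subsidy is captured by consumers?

Pre-subsidy: 1036/3 - (1/3)Q = 214/7 + (1/7)Q gives Q* = 661 and P* = 125.
With the subsidy, sellers receive Ps = Pb + 70 for each unit, where Pb is the price buyers pay.
On the curves, Pb = 1036/3 - (1/3)Q and Ps = 214/7 + (1/7)Q; the wedge Ps − Pb = 70 gives 214/7 + (1/7)Q − (1036/3 - (1/3)Q) = 70, so Q' = 808.
Then Pb = 1036/3 − (1/3)·808 = 76 and Ps = 214/7 + (1/7)·808 = 146.
Buyers' price falls by P* − Pb = 125 − 76 = 49; sellers' price rises by Ps − P* = 146 − 125 = 21.
So consumers capture 49/70 = 0.7 of each unit of subsidy.

Consumer share = 0.7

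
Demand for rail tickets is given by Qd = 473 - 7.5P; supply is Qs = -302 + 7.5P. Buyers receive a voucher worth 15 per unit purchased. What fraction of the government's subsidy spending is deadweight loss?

Pre-subsidy: 473 - 7.5P = -302 + 7.5P gives P* = 155/3, Q* = 85.5.
With the rebate, buyers effectively pay Pb = Ps − 15, where Ps is the price sellers receive.
Demand in terms of Ps becomes Qd = 473 − 7.5(Ps − 15) = 585.5 - 7.5Ps. Setting this equal to supply: 585.5 - 7.5Ps = -302 + 7.5Ps, so Ps = 355/6.
Buyers pay Pb = 355/6 − 15 = 265/6; Q' = -302 + 7.5·(355/6) = 141.75.
ΔCS = ½(85.5 + 141.75)(155/3 − 265/6) = 852.1875; ΔPS = ½(85.5 + 141.75)(355/6 − 155/3) = 852.1875.
Government spending = 15 × 141.75 = 2126.25.
DWL = ½ × 15 × (141.75 − 85.5) = 421.875; fraction = 421.875 / 2126.25 = 25/126.

DWL / government spending = 25/126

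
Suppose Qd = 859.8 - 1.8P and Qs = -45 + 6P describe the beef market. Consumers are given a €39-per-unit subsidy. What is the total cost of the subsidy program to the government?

Pre-subsidy: 859.8 - 1.8P = -45 + 6P gives P* = 116, Q* = 651.
With the rebate, buyers effectively pay Pb = Ps − 39, where Ps is the price sellers receive.
Demand in terms of Ps becomes Qd = 859.8 − 1.8(Ps − 39) = 930 - 1.8Ps. Setting this equal to supply: 930 - 1.8Ps = -45 + 6Ps, so Ps = 125.
Buyers pay Pb = 125 − 39 = 86; Q' = -45 + 6·125 = 705.
Government outlay = subsidy × quantity = 39 × 705 = 27495.

Government cost = €27495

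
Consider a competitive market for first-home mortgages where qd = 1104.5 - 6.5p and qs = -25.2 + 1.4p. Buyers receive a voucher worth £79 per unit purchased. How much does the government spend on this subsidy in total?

Pre-subsidy: 1104.5 - 6.5p = -25.2 + 1.4p gives p* = 143, q* = 175.
With the rebate, buyers effectively pay pb = ps − 79, where ps is the price sellers receive.
Demand in terms of ps becomes qd = 1104.5 − 6.5(ps − 79) = 1618 - 6.5ps. Setting this equal to supply: 1618 - 6.5ps = -25.2 + 1.4ps, so ps = 208.
Buyers pay pb = 208 − 79 = 129; q' = -25.2 + 1.4·208 = 266.
Government outlay = subsidy × quantity = 79 × 266 = 21014.

Government cost = £21014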